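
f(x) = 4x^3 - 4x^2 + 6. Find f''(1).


First derivative:
f'(x) = 12x^2 - 8x
Second derivative:
f''(x) = 24x - 8
Substitute x = 1:
f''(1) = 24 * 1 - 8
= 24 - 8
= 16

16


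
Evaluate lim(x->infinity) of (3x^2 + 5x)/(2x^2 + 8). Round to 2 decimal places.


For limits at infinity with equal-degree polynomials,
we compare leading coefficients.
Numerator leading term: 3x^2
Denominator leading term: 2x^2
Divide both by x^2:
lim = (3 + 5/x) / (2 + 8/x^2)
As x -> infinity, the 1/x and 1/x^2 terms vanish:
= 3/2 = 1.50

1.50


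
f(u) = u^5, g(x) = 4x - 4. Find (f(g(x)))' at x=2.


Using the chain rule: (f(g(x)))' = f'(g(x)) * g'(x)
First, find g(2):
g(2) = 4 * 2 - 4 = 4
Next, f'(u) = 5u^4
And g'(x) = 4
So f'(g(2)) * g'(2)
= 5 * 4^4 * 4
= 5 * 256 * 4
= 5120

5120


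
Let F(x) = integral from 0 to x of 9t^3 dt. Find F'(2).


By the Fundamental Theorem of Calculus (Part 1):
If F(x) = integral from 0 to x of f(t) dt, then F'(x) = f(x)
Here f(t) = 9t^3
So F'(x) = 9x^3
Evaluate at x = 2:
F'(2) = 9 * 2^3
= 9 * 8
= 72

72


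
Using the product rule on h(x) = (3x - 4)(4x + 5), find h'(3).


Let u(x) = 3x - 4 and v(x) = 4x + 5
u'(x) = 3
v'(x) = 4
Product rule: h'(x) = u'(x)*v(x) + u(x)*v'(x)
= 3 * (4x + 5) + (3x - 4) * 4
At x = 3:
u(3) = 3 * 3 - 4 = 5
v(3) = 4 * 3 + 5 = 17
h'(3) = 3 * 17 + 5 * 4
= 51 + 20
= 71

71


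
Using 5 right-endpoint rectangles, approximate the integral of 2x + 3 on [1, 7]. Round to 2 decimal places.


Right Riemann sum uses right endpoints of each subinterval.
Interval: [1, 7], n = 5
dx = (7 - 1) / 5 = 6/5
Right endpoints: [11/5, 17/5, 23/5, 29/5, 7]
f values: [37/5, 49/5, 61/5, 73/5, 17]
Sum = dx * (sum of f values)
= 6/5 * 61
= 366/5 = 73.20

73.20


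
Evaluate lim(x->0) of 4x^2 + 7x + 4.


Since polynomials are continuous, we use direct substitution.
lim(x->0) of 4x^2 + 7x + 4
= 4 * 0^2 + 7 * 0 + 4
= 0 + 0 + 4
= 4

4


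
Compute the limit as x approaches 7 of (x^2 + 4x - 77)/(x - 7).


Direct substitution gives 0/0, so we factor the numerator.
Factor: (x^2 + 4x - 77) = (x - 7)(x + 11)
Cancel the common factor (x - 7):
(x^2 + 4x - 77)/(x - 7) = (x + 11)
Now substitute x = 7:
= (7) - (-11) = 18

18


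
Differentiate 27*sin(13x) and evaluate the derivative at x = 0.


Apply the chain rule to differentiate 27*sin(13x):
d/dx [27*sin(13x)]
= 27 * cos(13x) * d/dx(13x)
= 27 * 13 * cos(13x)
= 351 * cos(13x)
Evaluate at x = 0:
= 351 * cos(0)
= 351 * 1
= 351

351


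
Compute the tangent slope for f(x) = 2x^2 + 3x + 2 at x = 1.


The slope of the tangent line equals f'(x) at the point.
f(x) = 2x^2 + 3x + 2
f'(x) = 4x + 3
At x = 1:
f'(1) = 4 * 1 + 3
= 4 + 3
= 7

7


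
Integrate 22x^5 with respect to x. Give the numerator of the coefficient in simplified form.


Apply the power rule for integration:
integral of ax^n dx = a/(n+1) * x^(n+1) + C
integral of 22x^5 dx
= 22/6 * x^6 + C
= 11/3 * x^6 + C
The coefficient in lowest terms is 11/3, and its numerator is 11

11


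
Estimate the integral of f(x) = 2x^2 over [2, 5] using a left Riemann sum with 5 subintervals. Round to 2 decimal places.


Left Riemann sum uses left endpoints of each subinterval.
Interval: [2, 5], n = 5
dx = (5 - 2) / 5 = 3/5
Left endpoints: [2, 13/5, 16/5, 19/5, 22/5]
f values: [8, 338/25, 512/25, 722/25, 968/25]
Sum = dx * (sum of f values)
= 3/5 * 548/5
= 1644/25 = 65.76

65.76


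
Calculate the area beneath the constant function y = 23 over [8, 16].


The area under a constant function y = 23 is a rectangle.
Width = 16 - 8 = 8
Height = 23
Area = width * height
= 8 * 23
= 184

184


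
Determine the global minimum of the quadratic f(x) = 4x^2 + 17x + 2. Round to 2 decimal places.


For a quadratic f(x) = ax^2 + bx + c with a > 0, the minimum is at the vertex.
Vertex x-coordinate: x = -b/(2a)
x = -(17) / (2 * 4)
x = -17/8
Substitute back to find the minimum value:
f(-17/8) = 4 * (-17/8)^2 + 17 * (-17/8) + 2
= 289/16 - 289/8 + 2
= -257/16 ≈ -16.06

-16.06


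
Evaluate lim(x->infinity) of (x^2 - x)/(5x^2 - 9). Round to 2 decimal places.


For limits at infinity with equal-degree polynomials,
we compare leading coefficients.
Numerator leading term: x^2
Denominator leading term: 5x^2
Divide both by x^2:
lim = (1 - 1/x) / (5 - 9/x^2)
As x -> infinity, the 1/x and 1/x^2 terms vanish:
= 1/5 = 0.20

0.20


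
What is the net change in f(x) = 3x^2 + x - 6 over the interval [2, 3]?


Net change = f(b) - f(a)
f(x) = 3x^2 + x - 6
Compute f(3):
f(3) = 3 * 3^2 + 1 * 3 - 6
= 27 + 3 - 6
= 24
Compute f(2):
f(2) = 3 * 2^2 + 1 * 2 - 6
= 12 + 2 - 6
= 8
Net change = 24 - 8 = 16

16


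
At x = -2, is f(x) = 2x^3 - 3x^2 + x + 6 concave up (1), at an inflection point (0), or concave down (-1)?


Concavity is determined by the sign of f''(x).
f(x) = 2x^3 - 3x^2 + x + 6
f'(x) = 6x^2 - 6x + 1
f''(x) = 12x - 6
f''(-2) = 12 * (-2) - 6
= -24 - 6
= -30
Since f''(-2) < 0, the function is concave down (-1)

-1


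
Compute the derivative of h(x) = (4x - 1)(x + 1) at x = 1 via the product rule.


Let u(x) = 4x - 1 and v(x) = x + 1
u'(x) = 4
v'(x) = 1
Product rule: h'(x) = u'(x)*v(x) + u(x)*v'(x)
= 4 * (x + 1) + (4x - 1) * 1
At x = 1:
u(1) = 4 * 1 - 1 = 3
v(1) = 1 * 1 + 1 = 2
h'(1) = 4 * 2 + 3 * 1
= 8 + 3
= 11

11


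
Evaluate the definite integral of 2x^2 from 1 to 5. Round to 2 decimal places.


Find the antiderivative of 2x^2:
F(x) = 2/3 * x^3
Apply the Fundamental Theorem of Calculus:
F(5) - F(1)
= 2/3 * 5^3 - 2/3 * 1^3
= 2/3 * (125 - 1)
= 2/3 * 124
= 248/3 ≈ 82.67

82.67


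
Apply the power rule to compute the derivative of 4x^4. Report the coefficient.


We apply the power rule: d/dx [ax^n] = a*n * x^(n-1)
d/dx [4x^4]
= 4 * 4 * x^(4-1)
= 16x^3
The coefficient is 16

16


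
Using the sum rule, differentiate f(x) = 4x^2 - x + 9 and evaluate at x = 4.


Differentiate term by term using power and sum rules:
f(x) = 4x^2 - x + 9
f'(x) = 8x - 1
Substitute x = 4:
f'(4) = 8 * 4 - 1
= 32 - 1
= 31

31


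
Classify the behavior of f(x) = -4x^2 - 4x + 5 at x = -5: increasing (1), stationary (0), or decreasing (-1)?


Compute f'(x) to determine behavior:
f'(x) = -8x - 4
f'(-5) = -8 * (-5) - 4
= 40 - 4
= 36
Since f'(-5) > 0, the function is increasing (1)

1


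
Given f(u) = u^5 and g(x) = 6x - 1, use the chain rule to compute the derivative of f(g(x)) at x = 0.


Using the chain rule: (f(g(x)))' = f'(g(x)) * g'(x)
First, find g(0):
g(0) = 6 * 0 - 1 = -1
Next, f'(u) = 5u^4
And g'(x) = 6
So f'(g(0)) * g'(0)
= 5 * (-1)^4 * 6
= 5 * 1 * 6
= 30

30


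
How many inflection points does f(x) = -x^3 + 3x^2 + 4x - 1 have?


Inflection points occur where f''(x) = 0 and concavity changes.
f(x) = -x^3 + 3x^2 + 4x - 1
f'(x) = -3x^2 + 6x + 4
f''(x) = -6x + 6
Set f''(x) = 0:
-6x + 6 = 0
x = -6 / (-6) = 1
Since f''(x) is linear (degree 1), it changes sign at this point.
Therefore there is exactly 1 inflection point.

1


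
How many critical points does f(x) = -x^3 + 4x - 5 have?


Find where f'(x) = 0:
f(x) = -x^3 + 4x - 5
f'(x) = -3x^2 + 4
This is a quadratic in x. Use the discriminant to count real roots.
Discriminant = (0)^2 - 4 * (-3) * 4
= 0 - (-48)
= 48
Since discriminant > 0, f'(x) = 0 has 2 real solutions.
Number of critical points: 2

2


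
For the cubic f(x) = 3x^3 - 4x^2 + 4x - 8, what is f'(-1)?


Differentiate f(x) = 3x^3 - 4x^2 + 4x - 8 term by term:
f'(x) = 9x^2 - 8x + 4
Substitute x = -1:
f'(-1) = 9 * (-1)^2 - 8 * (-1) + 4
= 9 + 8 + 4
= 21

21


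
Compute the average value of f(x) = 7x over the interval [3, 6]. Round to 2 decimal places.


Average value = 1/(b-a) * integral from a to b of f(x) dx
First compute the integral of 7x:
F(x) = (7/2)x^2
F(6) = 7/2 * 36 + 0 * 6 = 126
F(3) = 7/2 * 9 + 0 * 3 = 63/2
Integral = 126 - 63/2 = 189/2
Average = (189/2) / (6 - 3) = (189/2) / 3
= 63/2 = 31.50

31.50


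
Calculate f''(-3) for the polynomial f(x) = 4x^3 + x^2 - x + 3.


First derivative:
f'(x) = 12x^2 + 2x - 1
Second derivative:
f''(x) = 24x + 2
Substitute x = -3:
f''(-3) = 24 * (-3) + 2
= -72 + 2
= -70

-70


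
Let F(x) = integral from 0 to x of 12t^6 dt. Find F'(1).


By the Fundamental Theorem of Calculus (Part 1):
If F(x) = integral from 0 to x of f(t) dt, then F'(x) = f(x)
Here f(t) = 12t^6
So F'(x) = 12x^6
Evaluate at x = 1:
F'(1) = 12 * 1^6
= 12 * 1
= 12

12


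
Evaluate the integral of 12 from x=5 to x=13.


The integral of a constant k over [a, b] equals k * (b - a).
integral from 5 to 13 of 12 dx
= 12 * (13 - 5)
= 12 * 8
= 96

96


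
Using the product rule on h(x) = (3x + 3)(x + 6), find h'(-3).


Let u(x) = 3x + 3 and v(x) = x + 6
u'(x) = 3
v'(x) = 1
Product rule: h'(x) = u'(x)*v(x) + u(x)*v'(x)
= 3 * (x + 6) + (3x + 3) * 1
At x = -3:
u(-3) = 3 * (-3) + 3 = -6
v(-3) = 1 * (-3) + 6 = 3
h'(-3) = 3 * 3 + (-6) * 1
= 9 - 6
= 3

3


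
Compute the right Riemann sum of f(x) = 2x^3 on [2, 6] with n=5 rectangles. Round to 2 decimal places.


Right Riemann sum uses right endpoints of each subinterval.
Interval: [2, 6], n = 5
dx = (6 - 2) / 5 = 4/5
Right endpoints: [14/5, 18/5, 22/5, 26/5, 6]
f values: [5488/125, 11664/125, 21296/125, 35152/125, 432]
Sum = dx * (sum of f values)
= 4/5 * 5104/5
= 20416/25 = 816.64

816.64


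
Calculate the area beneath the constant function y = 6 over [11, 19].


The area under a constant function y = 6 is a rectangle.
Width = 19 - 11 = 8
Height = 6
Area = width * height
= 8 * 6
= 48

48


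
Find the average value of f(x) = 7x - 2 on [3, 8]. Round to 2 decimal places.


Average value = 1/(b-a) * integral from a to b of f(x) dx
First compute the integral of 7x - 2:
F(x) = (7/2)x^2 - 2x
F(8) = 7/2 * 64 - 2 * 8 = 208
F(3) = 7/2 * 9 - 2 * 3 = 51/2
Integral = 208 - 51/2 = 365/2
Average = (365/2) / (8 - 3) = (365/2) / 5
= 73/2 = 36.50

36.50


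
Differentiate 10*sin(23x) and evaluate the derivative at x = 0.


Apply the chain rule to differentiate 10*sin(23x):
d/dx [10*sin(23x)]
= 10 * cos(23x) * d/dx(23x)
= 10 * 23 * cos(23x)
= 230 * cos(23x)
Evaluate at x = 0:
= 230 * cos(0)
= 230 * 1
= 230

230


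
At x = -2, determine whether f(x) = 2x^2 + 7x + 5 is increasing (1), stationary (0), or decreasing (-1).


Compute f'(x) to determine behavior:
f'(x) = 4x + 7
f'(-2) = 4 * (-2) + 7
= -8 + 7
= -1
Since f'(-2) < 0, the function is decreasing (-1)

-1


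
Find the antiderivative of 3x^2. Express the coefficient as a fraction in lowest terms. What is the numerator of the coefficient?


Apply the power rule for integration:
integral of ax^n dx = a/(n+1) * x^(n+1) + C
integral of 3x^2 dx
= 3/3 * x^3 + C
= 1 * x^3 + C
The coefficient in lowest terms is 1 = 1/1, so its numerator is 1

1


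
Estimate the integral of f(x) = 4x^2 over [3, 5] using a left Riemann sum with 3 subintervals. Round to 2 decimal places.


Left Riemann sum uses left endpoints of each subinterval.
Interval: [3, 5], n = 3
dx = (5 - 3) / 3 = 2/3
Left endpoints: [3, 11/3, 13/3]
f values: [36, 484/9, 676/9]
Sum = dx * (sum of f values)
= 2/3 * 1484/9
= 2968/27 ≈ 109.93

109.93


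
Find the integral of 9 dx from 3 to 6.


The integral of a constant k over [a, b] equals k * (b - a).
integral from 3 to 6 of 9 dx
= 9 * (6 - 3)
= 9 * 3
= 27

27


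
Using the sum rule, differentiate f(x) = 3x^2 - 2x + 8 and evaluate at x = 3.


Differentiate term by term using power and sum rules:
f(x) = 3x^2 - 2x + 8
f'(x) = 6x - 2
Substitute x = 3:
f'(3) = 6 * 3 - 2
= 18 - 2
= 16

16


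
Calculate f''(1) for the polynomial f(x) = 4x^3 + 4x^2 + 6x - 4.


First derivative:
f'(x) = 12x^2 + 8x + 6
Second derivative:
f''(x) = 24x + 8
Substitute x = 1:
f''(1) = 24 * 1 + 8
= 24 + 8
= 32

32


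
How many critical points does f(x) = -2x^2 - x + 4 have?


Find where f'(x) = 0:
f'(x) = -4x - 1
Set f'(x) = 0:
-4x - 1 = 0
x = 1 / (-4) = -1/4
This is a linear equation in x, so there is exactly one solution.
Number of critical points: 1

1


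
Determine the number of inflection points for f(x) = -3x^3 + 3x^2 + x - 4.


Inflection points occur where f''(x) = 0 and concavity changes.
f(x) = -3x^3 + 3x^2 + x - 4
f'(x) = -9x^2 + 6x + 1
f''(x) = -18x + 6
Set f''(x) = 0:
-18x + 6 = 0
x = -6 / (-18) = 1/3
Since f''(x) is linear (degree 1), it changes sign at this point.
Therefore there is exactly 1 inflection point.

1


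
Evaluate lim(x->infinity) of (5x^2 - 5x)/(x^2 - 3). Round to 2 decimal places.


For limits at infinity with equal-degree polynomials,
we compare leading coefficients.
Numerator leading term: 5x^2
Denominator leading term: x^2
Divide both by x^2:
lim = (5 - 5/x) / (1 - 3/x^2)
As x -> infinity, the 1/x and 1/x^2 terms vanish:
= 5/1 = 5 = 5.00

5.00


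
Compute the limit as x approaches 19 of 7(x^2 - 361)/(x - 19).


Direct substitution gives 0/0, so we factor the numerator.
Factor: 7(x^2 - 361) = 7 * (x - 19)(x + 19)
Cancel the common factor (x - 19):
7(x^2 - 361)/(x - 19) = 7 * (x + 19)
Now substitute x = 19:
= 7 * (19 + 19) = 266

266


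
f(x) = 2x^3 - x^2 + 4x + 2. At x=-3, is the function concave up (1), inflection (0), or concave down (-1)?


Concavity is determined by the sign of f''(x).
f(x) = 2x^3 - x^2 + 4x + 2
f'(x) = 6x^2 - 2x + 4
f''(x) = 12x - 2
f''(-3) = 12 * (-3) - 2
= -36 - 2
= -38
Since f''(-3) < 0, the function is concave down (-1)

-1


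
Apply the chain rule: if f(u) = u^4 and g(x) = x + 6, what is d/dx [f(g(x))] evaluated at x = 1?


Using the chain rule: (f(g(x)))' = f'(g(x)) * g'(x)
First, find g(1):
g(1) = 1 * 1 + 6 = 7
Next, f'(u) = 4u^3
And g'(x) = 1
So f'(g(1)) * g'(1)
= 4 * 7^3 * 1
= 4 * 343 * 1
= 1372

1372


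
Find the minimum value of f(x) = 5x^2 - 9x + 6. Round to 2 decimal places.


For a quadratic f(x) = ax^2 + bx + c with a > 0, the minimum is at the vertex.
Vertex x-coordinate: x = -b/(2a)
x = -(-9) / (2 * 5)
x = 9/10
Substitute back to find the minimum value:
f(9/10) = 5 * (9/10)^2 - 9 * (9/10) + 6
= 81/20 - 81/10 + 6
= 39/20 = 1.95

1.95


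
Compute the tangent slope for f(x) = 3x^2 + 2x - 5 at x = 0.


The slope of the tangent line equals f'(x) at the point.
f(x) = 3x^2 + 2x - 5
f'(x) = 6x + 2
At x = 0:
f'(0) = 6 * 0 + 2
= 0 + 2
= 2

2


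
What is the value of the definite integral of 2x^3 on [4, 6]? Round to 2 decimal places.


Find the antiderivative of 2x^3:
F(x) = 2/4 * x^4
Apply the Fundamental Theorem of Calculus:
F(6) - F(4)
= 2/4 * 6^4 - 2/4 * 4^4
= 2/4 * (1296 - 256)
= 2/4 * 1040
= 520 = 520.00

520.00


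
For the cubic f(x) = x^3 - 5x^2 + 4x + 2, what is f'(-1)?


Differentiate f(x) = x^3 - 5x^2 + 4x + 2 term by term:
f'(x) = 3x^2 - 10x + 4
Substitute x = -1:
f'(-1) = 3 * (-1)^2 - 10 * (-1) + 4
= 3 + 10 + 4
= 17

17


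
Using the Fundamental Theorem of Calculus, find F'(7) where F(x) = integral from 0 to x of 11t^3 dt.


By the Fundamental Theorem of Calculus (Part 1):
If F(x) = integral from 0 to x of f(t) dt, then F'(x) = f(x)
Here f(t) = 11t^3
So F'(x) = 11x^3
Evaluate at x = 7:
F'(7) = 11 * 7^3
= 11 * 343
= 3773

3773


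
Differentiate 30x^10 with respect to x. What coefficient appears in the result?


We apply the power rule: d/dx [ax^n] = a*n * x^(n-1)
d/dx [30x^10]
= 30 * 10 * x^(10-1)
= 300x^9
The coefficient is 300

300


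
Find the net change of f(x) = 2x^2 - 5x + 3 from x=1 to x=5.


Net change = f(b) - f(a)
f(x) = 2x^2 - 5x + 3
Compute f(5):
f(5) = 2 * 5^2 - 5 * 5 + 3
= 50 - 25 + 3
= 28
Compute f(1):
f(1) = 2 * 1^2 - 5 * 1 + 3
= 2 - 5 + 3
= 0
Net change = 28 - 0 = 28

28


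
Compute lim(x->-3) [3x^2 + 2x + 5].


Since polynomials are continuous, we use direct substitution.
lim(x->-3) of 3x^2 + 2x + 5
= 3 * (-3)^2 + 2 * (-3) + 5
= 27 - 6 + 5
= 26

26


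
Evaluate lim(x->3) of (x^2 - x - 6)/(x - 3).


Direct substitution gives 0/0, so we factor the numerator.
Factor: (x^2 - x - 6) = (x - 3)(x + 2)
Cancel the common factor (x - 3):
(x^2 - x - 6)/(x - 3) = (x + 2)
Now substitute x = 3:
= (3) - (-2) = 5

5


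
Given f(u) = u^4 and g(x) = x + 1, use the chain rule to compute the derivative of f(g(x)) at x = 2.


Using the chain rule: (f(g(x)))' = f'(g(x)) * g'(x)
First, find g(2):
g(2) = 1 * 2 + 1 = 3
Next, f'(u) = 4u^3
And g'(x) = 1
So f'(g(2)) * g'(2)
= 4 * 3^3 * 1
= 4 * 27 * 1
= 108

108


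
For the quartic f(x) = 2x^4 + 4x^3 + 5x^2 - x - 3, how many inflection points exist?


Inflection points occur where f''(x) = 0 and concavity changes.
f(x) = 2x^4 + 4x^3 + 5x^2 - x - 3
f'(x) = 8x^3 + 12x^2 + 10x - 1
f''(x) = 24x^2 + 24x + 10
This is a quadratic in x. Use the discriminant to count real roots.
Discriminant = (24)^2 - 4 * 24 * 10
= 576 - 960
= -384
Since discriminant < 0, f''(x) = 0 has no real solutions.
Number of inflection points: 0

0


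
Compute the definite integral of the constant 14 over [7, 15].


The integral of a constant k over [a, b] equals k * (b - a).
integral from 7 to 15 of 14 dx
= 14 * (15 - 7)
= 14 * 8
= 112

112


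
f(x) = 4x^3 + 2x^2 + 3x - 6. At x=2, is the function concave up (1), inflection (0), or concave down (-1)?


Concavity is determined by the sign of f''(x).
f(x) = 4x^3 + 2x^2 + 3x - 6
f'(x) = 12x^2 + 4x + 3
f''(x) = 24x + 4
f''(2) = 24 * 2 + 4
= 48 + 4
= 52
Since f''(2) > 0, the function is concave up (1)

1


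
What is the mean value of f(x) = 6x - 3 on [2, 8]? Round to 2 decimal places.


Average value = 1/(b-a) * integral from a to b of f(x) dx
First compute the integral of 6x - 3:
F(x) = 3x^2 - 3x
F(8) = 3 * 64 - 3 * 8 = 168
F(2) = 3 * 4 - 3 * 2 = 6
Integral = 168 - 6 = 162
Average = 162 / (8 - 2) = 162 / 6
= 27 = 27.00

27.00


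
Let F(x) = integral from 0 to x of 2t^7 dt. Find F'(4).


By the Fundamental Theorem of Calculus (Part 1):
If F(x) = integral from 0 to x of f(t) dt, then F'(x) = f(x)
Here f(t) = 2t^7
So F'(x) = 2x^7
Evaluate at x = 4:
F'(4) = 2 * 4^7
= 2 * 16384
= 32768

32768


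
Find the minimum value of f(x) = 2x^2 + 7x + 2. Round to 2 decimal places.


For a quadratic f(x) = ax^2 + bx + c with a > 0, the minimum is at the vertex.
Vertex x-coordinate: x = -b/(2a)
x = -(7) / (2 * 2)
x = -7/4
Substitute back to find the minimum value:
f(-7/4) = 2 * (-7/4)^2 + 7 * (-7/4) + 2
= 49/8 - 49/4 + 2
= -33/8 ≈ -4.13

-4.13


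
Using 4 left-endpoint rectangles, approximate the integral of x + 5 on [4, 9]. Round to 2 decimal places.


Left Riemann sum uses left endpoints of each subinterval.
Interval: [4, 9], n = 4
dx = (9 - 4) / 4 = 5/4
Left endpoints: [4, 21/4, 13/2, 31/4]
f values: [9, 41/4, 23/2, 51/4]
Sum = dx * (sum of f values)
= 5/4 * 87/2
= 435/8 ≈ 54.38

54.38


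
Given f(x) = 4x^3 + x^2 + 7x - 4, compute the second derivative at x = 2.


First derivative:
f'(x) = 12x^2 + 2x + 7
Second derivative:
f''(x) = 24x + 2
Substitute x = 2:
f''(2) = 24 * 2 + 2
= 48 + 2
= 50

50


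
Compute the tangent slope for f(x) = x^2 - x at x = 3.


The slope of the tangent line equals f'(x) at the point.
f(x) = x^2 - x
f'(x) = 2x - 1
At x = 3:
f'(3) = 2 * 3 - 1
= 6 - 1
= 5

5


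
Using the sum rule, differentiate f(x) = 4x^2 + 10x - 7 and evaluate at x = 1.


Differentiate term by term using power and sum rules:
f(x) = 4x^2 + 10x - 7
f'(x) = 8x + 10
Substitute x = 1:
f'(1) = 8 * 1 + 10
= 8 + 10
= 18

18


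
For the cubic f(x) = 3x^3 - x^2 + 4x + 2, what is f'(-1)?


Differentiate f(x) = 3x^3 - x^2 + 4x + 2 term by term:
f'(x) = 9x^2 - 2x + 4
Substitute x = -1:
f'(-1) = 9 * (-1)^2 - 2 * (-1) + 4
= 9 + 2 + 4
= 15

15


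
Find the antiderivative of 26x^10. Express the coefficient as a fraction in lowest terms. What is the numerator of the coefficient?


Apply the power rule for integration:
integral of ax^n dx = a/(n+1) * x^(n+1) + C
integral of 26x^10 dx
= 26/11 * x^11 + C
The coefficient in lowest terms is 26/11, and its numerator is 26

26


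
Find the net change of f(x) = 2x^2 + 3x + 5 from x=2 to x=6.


Net change = f(b) - f(a)
f(x) = 2x^2 + 3x + 5
Compute f(6):
f(6) = 2 * 6^2 + 3 * 6 + 5
= 72 + 18 + 5
= 95
Compute f(2):
f(2) = 2 * 2^2 + 3 * 2 + 5
= 8 + 6 + 5
= 19
Net change = 95 - 19 = 76

76


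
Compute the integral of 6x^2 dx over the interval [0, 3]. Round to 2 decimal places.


Find the antiderivative of 6x^2:
F(x) = 6/3 * x^3
Apply the Fundamental Theorem of Calculus:
F(3) - F(0)
= 6/3 * 3^3 - 6/3 * 0^3
= 6/3 * (27 - 0)
= 6/3 * 27
= 54 = 54.00

54.00


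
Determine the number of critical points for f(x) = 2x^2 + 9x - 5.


Find where f'(x) = 0:
f'(x) = 4x + 9
Set f'(x) = 0:
4x + 9 = 0
x = -9 / 4 = -9/4
This is a linear equation in x, so there is exactly one solution.
Number of critical points: 1

1


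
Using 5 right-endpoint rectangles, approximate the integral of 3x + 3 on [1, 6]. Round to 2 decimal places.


Right Riemann sum uses right endpoints of each subinterval.
Interval: [1, 6], n = 5
dx = (6 - 1) / 5 = 1
Right endpoints: [2, 3, 4, 5, 6]
f values: [9, 12, 15, 18, 21]
Sum = dx * (sum of f values)
= 1 * 75
= 75 = 75.00

75.00


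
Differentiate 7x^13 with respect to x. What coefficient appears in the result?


We apply the power rule: d/dx [ax^n] = a*n * x^(n-1)
d/dx [7x^13]
= 7 * 13 * x^(13-1)
= 91x^12
The coefficient is 91

91


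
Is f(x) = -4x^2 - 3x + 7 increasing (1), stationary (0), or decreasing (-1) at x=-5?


Compute f'(x) to determine behavior:
f'(x) = -8x - 3
f'(-5) = -8 * (-5) - 3
= 40 - 3
= 37
Since f'(-5) > 0, the function is increasing (1)

1


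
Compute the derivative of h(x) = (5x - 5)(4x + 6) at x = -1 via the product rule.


Let u(x) = 5x - 5 and v(x) = 4x + 6
u'(x) = 5
v'(x) = 4
Product rule: h'(x) = u'(x)*v(x) + u(x)*v'(x)
= 5 * (4x + 6) + (5x - 5) * 4
At x = -1:
u(-1) = 5 * (-1) - 5 = -10
v(-1) = 4 * (-1) + 6 = 2
h'(-1) = 5 * 2 + (-10) * 4
= 10 - 40
= -30

-30


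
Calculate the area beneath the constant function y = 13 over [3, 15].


The area under a constant function y = 13 is a rectangle.
Width = 15 - 3 = 12
Height = 13
Area = width * height
= 12 * 13
= 156

156


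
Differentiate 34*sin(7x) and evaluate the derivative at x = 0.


Apply the chain rule to differentiate 34*sin(7x):
d/dx [34*sin(7x)]
= 34 * cos(7x) * d/dx(7x)
= 34 * 7 * cos(7x)
= 238 * cos(7x)
Evaluate at x = 0:
= 238 * cos(0)
= 238 * 1
= 238

238


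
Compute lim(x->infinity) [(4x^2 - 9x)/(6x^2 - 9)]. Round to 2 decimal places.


For limits at infinity with equal-degree polynomials,
we compare leading coefficients.
Numerator leading term: 4x^2
Denominator leading term: 6x^2
Divide both by x^2:
lim = (4 - 9/x) / (6 - 9/x^2)
As x -> infinity, the 1/x and 1/x^2 terms vanish:
= 4/6 = 2/3 ≈ 0.67

0.67


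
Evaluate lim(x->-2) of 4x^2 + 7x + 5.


Since polynomials are continuous, we use direct substitution.
lim(x->-2) of 4x^2 + 7x + 5
= 4 * (-2)^2 + 7 * (-2) + 5
= 16 - 14 + 5
= 7

7


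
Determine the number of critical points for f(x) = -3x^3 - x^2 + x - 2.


Find where f'(x) = 0:
f(x) = -3x^3 - x^2 + x - 2
f'(x) = -9x^2 - 2x + 1
This is a quadratic in x. Use the discriminant to count real roots.
Discriminant = (-2)^2 - 4 * (-9) * 1
= 4 - (-36)
= 40
Since discriminant > 0, f'(x) = 0 has 2 real solutions.
Number of critical points: 2

2


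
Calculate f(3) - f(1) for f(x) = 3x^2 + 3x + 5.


Net change = f(b) - f(a)
f(x) = 3x^2 + 3x + 5
Compute f(3):
f(3) = 3 * 3^2 + 3 * 3 + 5
= 27 + 9 + 5
= 41
Compute f(1):
f(1) = 3 * 1^2 + 3 * 1 + 5
= 3 + 3 + 5
= 11
Net change = 41 - 11 = 30

30


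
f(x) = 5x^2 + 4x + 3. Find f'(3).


Differentiate term by term using power and sum rules:
f(x) = 5x^2 + 4x + 3
f'(x) = 10x + 4
Substitute x = 3:
f'(3) = 10 * 3 + 4
= 30 + 4
= 34

34


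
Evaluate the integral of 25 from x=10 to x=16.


The integral of a constant k over [a, b] equals k * (b - a).
integral from 10 to 16 of 25 dx
= 25 * (16 - 10)
= 25 * 6
= 150

150


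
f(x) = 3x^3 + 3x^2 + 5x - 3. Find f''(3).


First derivative:
f'(x) = 9x^2 + 6x + 5
Second derivative:
f''(x) = 18x + 6
Substitute x = 3:
f''(3) = 18 * 3 + 6
= 54 + 6
= 60

60


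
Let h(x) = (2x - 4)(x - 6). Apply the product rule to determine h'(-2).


Let u(x) = 2x - 4 and v(x) = x - 6
u'(x) = 2
v'(x) = 1
Product rule: h'(x) = u'(x)*v(x) + u(x)*v'(x)
= 2 * (x - 6) + (2x - 4) * 1
At x = -2:
u(-2) = 2 * (-2) - 4 = -8
v(-2) = 1 * (-2) - 6 = -8
h'(-2) = 2 * (-8) + (-8) * 1
= -16 - 8
= -24

-24


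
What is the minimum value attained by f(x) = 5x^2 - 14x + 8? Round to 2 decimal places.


For a quadratic f(x) = ax^2 + bx + c with a > 0, the minimum is at the vertex.
Vertex x-coordinate: x = -b/(2a)
x = -(-14) / (2 * 5)
x = 14/10 = 7/5
Substitute back to find the minimum value:
f(7/5) = 5 * (7/5)^2 - 14 * (7/5) + 8
= 49/5 - 98/5 + 8
= -9/5 = -1.80

-1.80


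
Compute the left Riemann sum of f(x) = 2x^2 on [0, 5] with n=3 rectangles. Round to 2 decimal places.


Left Riemann sum uses left endpoints of each subinterval.
Interval: [0, 5], n = 3
dx = (5 - 0) / 3 = 5/3
Left endpoints: [0, 5/3, 10/3]
f values: [0, 50/9, 200/9]
Sum = dx * (sum of f values)
= 5/3 * 250/9
= 1250/27 ≈ 46.30

46.30


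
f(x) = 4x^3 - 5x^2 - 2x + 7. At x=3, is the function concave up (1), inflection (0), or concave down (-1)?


Concavity is determined by the sign of f''(x).
f(x) = 4x^3 - 5x^2 - 2x + 7
f'(x) = 12x^2 - 10x - 2
f''(x) = 24x - 10
f''(3) = 24 * 3 - 10
= 72 - 10
= 62
Since f''(3) > 0, the function is concave up (1)

1


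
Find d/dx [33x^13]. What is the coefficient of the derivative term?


We apply the power rule: d/dx [ax^n] = a*n * x^(n-1)
d/dx [33x^13]
= 33 * 13 * x^(13-1)
= 429x^12
The coefficient is 429

429


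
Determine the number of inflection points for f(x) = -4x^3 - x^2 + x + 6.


Inflection points occur where f''(x) = 0 and concavity changes.
f(x) = -4x^3 - x^2 + x + 6
f'(x) = -12x^2 - 2x + 1
f''(x) = -24x - 2
Set f''(x) = 0:
-24x - 2 = 0
x = 2 / (-24) = -1/12
Since f''(x) is linear (degree 1), it changes sign at this point.
Therefore there is exactly 1 inflection point.

1


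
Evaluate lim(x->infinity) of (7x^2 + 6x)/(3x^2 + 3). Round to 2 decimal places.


For limits at infinity with equal-degree polynomials,
we compare leading coefficients.
Numerator leading term: 7x^2
Denominator leading term: 3x^2
Divide both by x^2:
lim = (7 + 6/x) / (3 + 3/x^2)
As x -> infinity, the 1/x and 1/x^2 terms vanish:
= 7/3 ≈ 2.33

2.33


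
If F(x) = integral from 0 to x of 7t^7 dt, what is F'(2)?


By the Fundamental Theorem of Calculus (Part 1):
If F(x) = integral from 0 to x of f(t) dt, then F'(x) = f(x)
Here f(t) = 7t^7
So F'(x) = 7x^7
Evaluate at x = 2:
F'(2) = 7 * 2^7
= 7 * 128
= 896

896


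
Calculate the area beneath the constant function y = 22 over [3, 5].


The area under a constant function y = 22 is a rectangle.
Width = 5 - 3 = 2
Height = 22
Area = width * height
= 2 * 22
= 44

44


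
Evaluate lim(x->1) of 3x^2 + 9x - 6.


Since polynomials are continuous, we use direct substitution.
lim(x->1) of 3x^2 + 9x - 6
= 3 * 1^2 + 9 * 1 - 6
= 3 + 9 - 6
= 6

6


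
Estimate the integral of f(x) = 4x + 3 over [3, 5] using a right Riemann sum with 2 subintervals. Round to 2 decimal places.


Right Riemann sum uses right endpoints of each subinterval.
Interval: [3, 5], n = 2
dx = (5 - 3) / 2 = 1
Right endpoints: [4, 5]
f values: [19, 23]
Sum = dx * (sum of f values)
= 1 * 42
= 42 = 42.00

42.00


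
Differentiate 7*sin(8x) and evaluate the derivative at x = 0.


Apply the chain rule to differentiate 7*sin(8x):
d/dx [7*sin(8x)]
= 7 * cos(8x) * d/dx(8x)
= 7 * 8 * cos(8x)
= 56 * cos(8x)
Evaluate at x = 0:
= 56 * cos(0)
= 56 * 1
= 56

56


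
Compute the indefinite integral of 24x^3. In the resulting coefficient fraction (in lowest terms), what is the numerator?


Apply the power rule for integration:
integral of ax^n dx = a/(n+1) * x^(n+1) + C
integral of 24x^3 dx
= 24/4 * x^4 + C
= 6 * x^4 + C
The coefficient in lowest terms is 6 = 6/1, so its numerator is 6

6


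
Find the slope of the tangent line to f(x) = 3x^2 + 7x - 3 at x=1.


The slope of the tangent line equals f'(x) at the point.
f(x) = 3x^2 + 7x - 3
f'(x) = 6x + 7
At x = 1:
f'(1) = 6 * 1 + 7
= 6 + 7
= 13

13


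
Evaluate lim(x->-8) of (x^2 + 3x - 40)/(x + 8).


Direct substitution gives 0/0, so we factor the numerator.
Factor: (x^2 + 3x - 40) = (x + 8)(x - 5)
Cancel the common factor (x + 8):
(x^2 + 3x - 40)/(x + 8) = (x - 5)
Now substitute x = -8:
= (-8) - (5) = -13

-13


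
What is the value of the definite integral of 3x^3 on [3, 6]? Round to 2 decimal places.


Find the antiderivative of 3x^3:
F(x) = 3/4 * x^4
Apply the Fundamental Theorem of Calculus:
F(6) - F(3)
= 3/4 * 6^4 - 3/4 * 3^4
= 3/4 * (1296 - 81)
= 3/4 * 1215
= 3645/4 = 911.25

911.25


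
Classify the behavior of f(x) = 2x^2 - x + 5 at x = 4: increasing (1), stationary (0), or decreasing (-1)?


Compute f'(x) to determine behavior:
f'(x) = 4x - 1
f'(4) = 4 * 4 - 1
= 16 - 1
= 15
Since f'(4) > 0, the function is increasing (1)

1


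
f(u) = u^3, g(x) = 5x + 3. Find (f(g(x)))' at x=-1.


Using the chain rule: (f(g(x)))' = f'(g(x)) * g'(x)
First, find g(-1):
g(-1) = 5 * (-1) + 3 = -2
Next, f'(u) = 3u^2
And g'(x) = 5
So f'(g(-1)) * g'(-1)
= 3 * (-2)^2 * 5
= 3 * 4 * 5
= 60

60


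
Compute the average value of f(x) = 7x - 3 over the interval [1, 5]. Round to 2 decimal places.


Average value = 1/(b-a) * integral from a to b of f(x) dx
First compute the integral of 7x - 3:
F(x) = (7/2)x^2 - 3x
F(5) = 7/2 * 25 - 3 * 5 = 145/2
F(1) = 7/2 * 1 - 3 * 1 = 1/2
Integral = 145/2 - 1/2 = 72
Average = 72 / (5 - 1) = 72 / 4
= 18 = 18.00

18.00


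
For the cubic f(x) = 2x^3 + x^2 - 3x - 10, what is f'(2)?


Differentiate f(x) = 2x^3 + x^2 - 3x - 10 term by term:
f'(x) = 6x^2 + 2x - 3
Substitute x = 2:
f'(2) = 6 * 2^2 + 2 * 2 - 3
= 24 + 4 - 3
= 25

25


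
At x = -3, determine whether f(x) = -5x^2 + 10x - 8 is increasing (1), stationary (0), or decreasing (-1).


Compute f'(x) to determine behavior:
f'(x) = -10x + 10
f'(-3) = -10 * (-3) + 10
= 30 + 10
= 40
Since f'(-3) > 0, the function is increasing (1)

1


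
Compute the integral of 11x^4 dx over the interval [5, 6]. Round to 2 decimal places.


Find the antiderivative of 11x^4:
F(x) = 11/5 * x^5
Apply the Fundamental Theorem of Calculus:
F(6) - F(5)
= 11/5 * 6^5 - 11/5 * 5^5
= 11/5 * (7776 - 3125)
= 11/5 * 4651
= 51161/5 = 10232.20

10232.20


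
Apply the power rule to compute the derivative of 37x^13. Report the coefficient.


We apply the power rule: d/dx [ax^n] = a*n * x^(n-1)
d/dx [37x^13]
= 37 * 13 * x^(13-1)
= 481x^12
The coefficient is 481

481


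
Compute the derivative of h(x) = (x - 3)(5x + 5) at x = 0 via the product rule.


Let u(x) = x - 3 and v(x) = 5x + 5
u'(x) = 1
v'(x) = 5
Product rule: h'(x) = u'(x)*v(x) + u(x)*v'(x)
= 1 * (5x + 5) + (x - 3) * 5
At x = 0:
u(0) = 1 * 0 - 3 = -3
v(0) = 5 * 0 + 5 = 5
h'(0) = 1 * 5 + (-3) * 5
= 5 - 15
= -10

-10


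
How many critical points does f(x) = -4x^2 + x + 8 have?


Find where f'(x) = 0:
f'(x) = -8x + 1
Set f'(x) = 0:
-8x + 1 = 0
x = -1 / (-8) = 1/8
This is a linear equation in x, so there is exactly one solution.
Number of critical points: 1

1


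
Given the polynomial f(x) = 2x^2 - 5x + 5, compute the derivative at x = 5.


Differentiate term by term using power and sum rules:
f(x) = 2x^2 - 5x + 5
f'(x) = 4x - 5
Substitute x = 5:
f'(5) = 4 * 5 - 5
= 20 - 5
= 15

15


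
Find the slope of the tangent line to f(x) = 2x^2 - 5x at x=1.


The slope of the tangent line equals f'(x) at the point.
f(x) = 2x^2 - 5x
f'(x) = 4x - 5
At x = 1:
f'(1) = 4 * 1 - 5
= 4 - 5
= -1

-1


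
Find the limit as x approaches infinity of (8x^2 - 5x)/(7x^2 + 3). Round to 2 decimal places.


For limits at infinity with equal-degree polynomials,
we compare leading coefficients.
Numerator leading term: 8x^2
Denominator leading term: 7x^2
Divide both by x^2:
lim = (8 - 5/x) / (7 + 3/x^2)
As x -> infinity, the 1/x and 1/x^2 terms vanish:
= 8/7 ≈ 1.14

1.14


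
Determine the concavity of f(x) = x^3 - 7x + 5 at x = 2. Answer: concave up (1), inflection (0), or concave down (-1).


Concavity is determined by the sign of f''(x).
f(x) = x^3 - 7x + 5
f'(x) = 3x^2 - 7
f''(x) = 6x
f''(2) = 6 * 2 + 0
= 12 + 0
= 12
Since f''(2) > 0, the function is concave up (1)

1


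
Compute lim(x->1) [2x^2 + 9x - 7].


Since polynomials are continuous, we use direct substitution.
lim(x->1) of 2x^2 + 9x - 7
= 2 * 1^2 + 9 * 1 - 7
= 2 + 9 - 7
= 4

4


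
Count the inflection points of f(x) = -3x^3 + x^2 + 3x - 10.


Inflection points occur where f''(x) = 0 and concavity changes.
f(x) = -3x^3 + x^2 + 3x - 10
f'(x) = -9x^2 + 2x + 3
f''(x) = -18x + 2
Set f''(x) = 0:
-18x + 2 = 0
x = -2 / (-18) = 1/9
Since f''(x) is linear (degree 1), it changes sign at this point.
Therefore there is exactly 1 inflection point.

1


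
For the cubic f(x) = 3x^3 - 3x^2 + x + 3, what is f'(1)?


Differentiate f(x) = 3x^3 - 3x^2 + x + 3 term by term:
f'(x) = 9x^2 - 6x + 1
Substitute x = 1:
f'(1) = 9 * 1^2 - 6 * 1 + 1
= 9 - 6 + 1
= 4

4


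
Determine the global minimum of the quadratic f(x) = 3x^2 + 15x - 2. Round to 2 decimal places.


For a quadratic f(x) = ax^2 + bx + c with a > 0, the minimum is at the vertex.
Vertex x-coordinate: x = -b/(2a)
x = -(15) / (2 * 3)
x = -15/6 = -5/2
Substitute back to find the minimum value:
f(-5/2) = 3 * (-5/2)^2 + 15 * (-5/2) - 2
= 75/4 - 75/2 - 2
= -83/4 = -20.75

-20.75


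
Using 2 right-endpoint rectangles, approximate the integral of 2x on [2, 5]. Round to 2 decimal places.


Right Riemann sum uses right endpoints of each subinterval.
Interval: [2, 5], n = 2
dx = (5 - 2) / 2 = 3/2
Right endpoints: [7/2, 5]
f values: [7, 10]
Sum = dx * (sum of f values)
= 3/2 * 17
= 51/2 = 25.50

25.50


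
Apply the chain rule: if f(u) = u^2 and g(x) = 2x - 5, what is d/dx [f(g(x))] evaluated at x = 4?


Using the chain rule: (f(g(x)))' = f'(g(x)) * g'(x)
First, find g(4):
g(4) = 2 * 4 - 5 = 3
Next, f'(u) = 2u
And g'(x) = 2
So f'(g(4)) * g'(4)
= 2 * 3 * 2
= 12

12


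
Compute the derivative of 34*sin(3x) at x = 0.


Apply the chain rule to differentiate 34*sin(3x):
d/dx [34*sin(3x)]
= 34 * cos(3x) * d/dx(3x)
= 34 * 3 * cos(3x)
= 102 * cos(3x)
Evaluate at x = 0:
= 102 * cos(0)
= 102 * 1
= 102

102


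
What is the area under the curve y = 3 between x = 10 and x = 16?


The area under a constant function y = 3 is a rectangle.
Width = 16 - 10 = 6
Height = 3
Area = width * height
= 6 * 3
= 18

18


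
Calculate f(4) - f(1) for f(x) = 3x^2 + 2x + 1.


Net change = f(b) - f(a)
f(x) = 3x^2 + 2x + 1
Compute f(4):
f(4) = 3 * 4^2 + 2 * 4 + 1
= 48 + 8 + 1
= 57
Compute f(1):
f(1) = 3 * 1^2 + 2 * 1 + 1
= 3 + 2 + 1
= 6
Net change = 57 - 6 = 51

51


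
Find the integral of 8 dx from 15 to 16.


The integral of a constant k over [a, b] equals k * (b - a).
integral from 15 to 16 of 8 dx
= 8 * (16 - 15)
= 8 * 1
= 8

8


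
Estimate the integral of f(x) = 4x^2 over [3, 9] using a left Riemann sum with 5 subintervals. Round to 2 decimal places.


Left Riemann sum uses left endpoints of each subinterval.
Interval: [3, 9], n = 5
dx = (9 - 3) / 5 = 6/5
Left endpoints: [3, 21/5, 27/5, 33/5, 39/5]
f values: [36, 1764/25, 2916/25, 4356/25, 6084/25]
Sum = dx * (sum of f values)
= 6/5 * 3204/5
= 19224/25 = 768.96

768.96


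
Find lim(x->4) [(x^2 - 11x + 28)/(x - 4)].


Direct substitution gives 0/0, so we factor the numerator.
Factor: (x^2 - 11x + 28) = (x - 4)(x - 7)
Cancel the common factor (x - 4):
(x^2 - 11x + 28)/(x - 4) = (x - 7)
Now substitute x = 4:
= (4) - (7) = -3

-3


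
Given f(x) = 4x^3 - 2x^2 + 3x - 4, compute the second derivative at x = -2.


First derivative:
f'(x) = 12x^2 - 4x + 3
Second derivative:
f''(x) = 24x - 4
Substitute x = -2:
f''(-2) = 24 * (-2) - 4
= -48 - 4
= -52

-52


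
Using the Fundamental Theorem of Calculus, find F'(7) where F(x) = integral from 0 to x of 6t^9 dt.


By the Fundamental Theorem of Calculus (Part 1):
If F(x) = integral from 0 to x of f(t) dt, then F'(x) = f(x)
Here f(t) = 6t^9
So F'(x) = 6x^9
Evaluate at x = 7:
F'(7) = 6 * 7^9
= 6 * 40353607
= 242121642

242121642


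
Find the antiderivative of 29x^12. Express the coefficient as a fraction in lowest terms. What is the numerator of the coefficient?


Apply the power rule for integration:
integral of ax^n dx = a/(n+1) * x^(n+1) + C
integral of 29x^12 dx
= 29/13 * x^13 + C
The coefficient in lowest terms is 29/13, and its numerator is 29

29


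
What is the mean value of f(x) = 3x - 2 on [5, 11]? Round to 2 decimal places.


Average value = 1/(b-a) * integral from a to b of f(x) dx
First compute the integral of 3x - 2:
F(x) = (3/2)x^2 - 2x
F(11) = 3/2 * 121 - 2 * 11 = 319/2
F(5) = 3/2 * 25 - 2 * 5 = 55/2
Integral = 319/2 - 55/2 = 132
Average = 132 / (11 - 5) = 132 / 6
= 22 = 22.00

22.00


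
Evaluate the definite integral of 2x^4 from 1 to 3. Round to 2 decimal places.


Find the antiderivative of 2x^4:
F(x) = 2/5 * x^5
Apply the Fundamental Theorem of Calculus:
F(3) - F(1)
= 2/5 * 3^5 - 2/5 * 1^5
= 2/5 * (243 - 1)
= 2/5 * 242
= 484/5 = 96.80

96.80


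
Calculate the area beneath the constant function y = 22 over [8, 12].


The area under a constant function y = 22 is a rectangle.
Width = 12 - 8 = 4
Height = 22
Area = width * height
= 4 * 22
= 88

88


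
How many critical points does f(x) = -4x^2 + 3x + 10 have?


Find where f'(x) = 0:
f'(x) = -8x + 3
Set f'(x) = 0:
-8x + 3 = 0
x = -3 / (-8) = 3/8
This is a linear equation in x, so there is exactly one solution.
Number of critical points: 1

1


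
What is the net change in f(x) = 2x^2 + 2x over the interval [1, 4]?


Net change = f(b) - f(a)
f(x) = 2x^2 + 2x
Compute f(4):
f(4) = 2 * 4^2 + 2 * 4 + 0
= 32 + 8 + 0
= 40
Compute f(1):
f(1) = 2 * 1^2 + 2 * 1 + 0
= 2 + 2 + 0
= 4
Net change = 40 - 4 = 36

36


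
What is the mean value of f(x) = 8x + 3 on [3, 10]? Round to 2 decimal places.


Average value = 1/(b-a) * integral from a to b of f(x) dx
First compute the integral of 8x + 3:
F(x) = 4x^2 + 3x
F(10) = 4 * 100 + 3 * 10 = 430
F(3) = 4 * 9 + 3 * 3 = 45
Integral = 430 - 45 = 385
Average = 385 / (10 - 3) = 385 / 7
= 55 = 55.00

55.00


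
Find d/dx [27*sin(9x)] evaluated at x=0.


Apply the chain rule to differentiate 27*sin(9x):
d/dx [27*sin(9x)]
= 27 * cos(9x) * d/dx(9x)
= 27 * 9 * cos(9x)
= 243 * cos(9x)
Evaluate at x = 0:
= 243 * cos(0)
= 243 * 1
= 243

243


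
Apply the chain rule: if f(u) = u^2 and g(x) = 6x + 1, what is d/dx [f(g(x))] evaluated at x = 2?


Using the chain rule: (f(g(x)))' = f'(g(x)) * g'(x)
First, find g(2):
g(2) = 6 * 2 + 1 = 13
Next, f'(u) = 2u
And g'(x) = 6
So f'(g(2)) * g'(2)
= 2 * 13 * 6
= 156

156


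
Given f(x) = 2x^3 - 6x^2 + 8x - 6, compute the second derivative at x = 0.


First derivative:
f'(x) = 6x^2 - 12x + 8
Second derivative:
f''(x) = 12x - 12
Substitute x = 0:
f''(0) = 12 * 0 - 12
= 0 - 12
= -12

-12


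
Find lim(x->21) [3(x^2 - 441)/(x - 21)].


Direct substitution gives 0/0, so we factor the numerator.
Factor: 3(x^2 - 441) = 3 * (x - 21)(x + 21)
Cancel the common factor (x - 21):
3(x^2 - 441)/(x - 21) = 3 * (x + 21)
Now substitute x = 21:
= 3 * (21 + 21) = 126

126


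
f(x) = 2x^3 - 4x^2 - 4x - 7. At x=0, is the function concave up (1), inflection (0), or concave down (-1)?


Concavity is determined by the sign of f''(x).
f(x) = 2x^3 - 4x^2 - 4x - 7
f'(x) = 6x^2 - 8x - 4
f''(x) = 12x - 8
f''(0) = 12 * 0 - 8
= 0 - 8
= -8
Since f''(0) < 0, the function is concave down (-1)

-1


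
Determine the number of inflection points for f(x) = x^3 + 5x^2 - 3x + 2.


Inflection points occur where f''(x) = 0 and concavity changes.
f(x) = x^3 + 5x^2 - 3x + 2
f'(x) = 3x^2 + 10x - 3
f''(x) = 6x + 10
Set f''(x) = 0:
6x + 10 = 0
x = -10 / 6 = -5/3
Since f''(x) is linear (degree 1), it changes sign at this point.
Therefore there is exactly 1 inflection point.

1


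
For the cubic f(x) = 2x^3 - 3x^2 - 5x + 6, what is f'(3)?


Differentiate f(x) = 2x^3 - 3x^2 - 5x + 6 term by term:
f'(x) = 6x^2 - 6x - 5
Substitute x = 3:
f'(3) = 6 * 3^2 - 6 * 3 - 5
= 54 - 18 - 5
= 31

31
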